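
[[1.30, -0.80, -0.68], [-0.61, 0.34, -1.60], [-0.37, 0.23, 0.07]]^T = [[1.30, -0.61, -0.37], [-0.8, 0.34, 0.23], [-0.68, -1.6, 0.07]]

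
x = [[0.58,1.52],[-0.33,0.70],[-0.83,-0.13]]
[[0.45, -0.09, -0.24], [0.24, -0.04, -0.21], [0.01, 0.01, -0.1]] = x @ [[-0.06,0.0,0.16], [0.32,-0.06,-0.22]]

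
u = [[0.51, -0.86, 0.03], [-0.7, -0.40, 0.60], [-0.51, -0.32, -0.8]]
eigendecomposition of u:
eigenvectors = [[(0.86+0j), -0.09+0.35j, (-0.09-0.35j)], [-0.49+0.00j, (0.05+0.61j), (0.05-0.61j)], [-0.15+0.00j, (-0.7+0j), -0.70-0.00j]]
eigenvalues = [(1+0j), (-0.85+0.54j), (-0.85-0.54j)]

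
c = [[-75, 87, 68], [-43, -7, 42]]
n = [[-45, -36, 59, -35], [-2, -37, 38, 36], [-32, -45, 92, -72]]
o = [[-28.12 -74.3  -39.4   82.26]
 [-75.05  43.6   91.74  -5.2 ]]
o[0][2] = -39.4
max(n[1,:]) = 38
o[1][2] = 91.74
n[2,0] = -32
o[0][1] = -74.3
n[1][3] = 36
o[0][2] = -39.4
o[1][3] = -5.2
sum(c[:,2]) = 110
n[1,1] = -37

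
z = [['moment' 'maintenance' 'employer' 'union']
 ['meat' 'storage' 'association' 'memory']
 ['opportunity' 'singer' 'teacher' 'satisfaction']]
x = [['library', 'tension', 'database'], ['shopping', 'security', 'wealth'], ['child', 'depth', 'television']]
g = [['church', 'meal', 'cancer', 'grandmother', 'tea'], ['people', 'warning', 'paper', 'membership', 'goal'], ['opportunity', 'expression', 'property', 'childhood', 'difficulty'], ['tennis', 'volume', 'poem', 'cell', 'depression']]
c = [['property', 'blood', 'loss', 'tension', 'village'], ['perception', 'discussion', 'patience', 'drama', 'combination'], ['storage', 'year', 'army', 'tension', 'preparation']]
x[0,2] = 'database'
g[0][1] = 'meal'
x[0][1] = 'tension'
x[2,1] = 'depth'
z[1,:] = ['meat', 'storage', 'association', 'memory']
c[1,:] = ['perception', 'discussion', 'patience', 'drama', 'combination']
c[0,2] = 'loss'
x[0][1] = 'tension'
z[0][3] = 'union'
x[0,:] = ['library', 'tension', 'database']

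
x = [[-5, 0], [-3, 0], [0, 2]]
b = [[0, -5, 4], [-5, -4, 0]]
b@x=[[15, 8], [37, 0]]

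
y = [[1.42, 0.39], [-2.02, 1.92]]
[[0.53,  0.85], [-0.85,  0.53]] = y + [[-0.89, 0.46], [1.17, -1.39]]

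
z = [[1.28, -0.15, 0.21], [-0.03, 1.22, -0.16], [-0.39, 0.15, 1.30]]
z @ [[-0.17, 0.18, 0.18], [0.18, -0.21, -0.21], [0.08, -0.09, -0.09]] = [[-0.23, 0.24, 0.24], [0.21, -0.25, -0.25], [0.20, -0.22, -0.22]]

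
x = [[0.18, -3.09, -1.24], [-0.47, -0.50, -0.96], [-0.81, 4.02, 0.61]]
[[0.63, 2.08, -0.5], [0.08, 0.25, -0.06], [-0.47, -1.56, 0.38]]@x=[[-0.46, -5.0, -3.08],[-0.05, -0.61, -0.38],[0.34, 3.76, 2.31]]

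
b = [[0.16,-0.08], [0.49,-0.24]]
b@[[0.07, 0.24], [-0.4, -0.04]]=[[0.04, 0.04], [0.13, 0.13]]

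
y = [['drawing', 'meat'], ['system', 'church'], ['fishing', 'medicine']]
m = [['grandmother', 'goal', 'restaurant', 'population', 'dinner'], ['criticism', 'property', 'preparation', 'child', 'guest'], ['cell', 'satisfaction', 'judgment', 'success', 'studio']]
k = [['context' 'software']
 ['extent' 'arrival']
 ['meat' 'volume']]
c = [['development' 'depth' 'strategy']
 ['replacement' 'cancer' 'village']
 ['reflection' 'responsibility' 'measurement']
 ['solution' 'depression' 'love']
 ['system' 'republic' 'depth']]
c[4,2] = 'depth'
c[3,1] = 'depression'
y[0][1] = 'meat'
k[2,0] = 'meat'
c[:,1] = ['depth', 'cancer', 'responsibility', 'depression', 'republic']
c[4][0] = 'system'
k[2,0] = 'meat'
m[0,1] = 'goal'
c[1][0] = 'replacement'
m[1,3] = 'child'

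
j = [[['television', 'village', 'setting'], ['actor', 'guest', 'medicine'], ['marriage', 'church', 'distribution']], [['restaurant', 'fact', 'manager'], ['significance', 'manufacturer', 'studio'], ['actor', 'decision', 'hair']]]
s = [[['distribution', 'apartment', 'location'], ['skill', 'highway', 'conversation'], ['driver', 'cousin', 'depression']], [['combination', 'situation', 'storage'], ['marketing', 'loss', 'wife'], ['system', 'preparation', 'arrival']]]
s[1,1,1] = 'loss'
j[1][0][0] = 'restaurant'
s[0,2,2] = 'depression'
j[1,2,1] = 'decision'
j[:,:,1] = [['village', 'guest', 'church'], ['fact', 'manufacturer', 'decision']]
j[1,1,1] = 'manufacturer'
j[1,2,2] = 'hair'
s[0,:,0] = ['distribution', 'skill', 'driver']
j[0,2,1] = 'church'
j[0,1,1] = 'guest'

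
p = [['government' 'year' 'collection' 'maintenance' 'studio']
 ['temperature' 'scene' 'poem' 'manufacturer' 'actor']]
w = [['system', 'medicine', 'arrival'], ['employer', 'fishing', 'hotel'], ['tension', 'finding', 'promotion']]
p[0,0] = 'government'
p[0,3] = 'maintenance'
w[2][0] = 'tension'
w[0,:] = ['system', 'medicine', 'arrival']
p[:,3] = ['maintenance', 'manufacturer']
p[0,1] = 'year'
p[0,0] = 'government'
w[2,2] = 'promotion'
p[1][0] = 'temperature'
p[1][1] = 'scene'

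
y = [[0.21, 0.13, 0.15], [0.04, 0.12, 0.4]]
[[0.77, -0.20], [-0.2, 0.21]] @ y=[[0.15, 0.08, 0.04], [-0.03, -0.00, 0.05]]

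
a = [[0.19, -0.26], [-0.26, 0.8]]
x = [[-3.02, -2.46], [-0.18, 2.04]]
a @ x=[[-0.53, -1.00], [0.64, 2.27]]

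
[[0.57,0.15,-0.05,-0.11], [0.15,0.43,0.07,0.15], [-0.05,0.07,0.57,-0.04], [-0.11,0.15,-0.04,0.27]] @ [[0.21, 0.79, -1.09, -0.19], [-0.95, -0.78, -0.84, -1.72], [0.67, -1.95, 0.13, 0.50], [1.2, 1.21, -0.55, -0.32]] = [[-0.19,0.30,-0.69,-0.36], [-0.15,-0.17,-0.60,-0.78], [0.26,-1.25,0.09,0.19], [0.13,0.20,-0.16,-0.34]]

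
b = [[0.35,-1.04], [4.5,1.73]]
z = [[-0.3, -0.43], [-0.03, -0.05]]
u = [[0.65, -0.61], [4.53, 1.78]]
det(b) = 5.29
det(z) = 0.00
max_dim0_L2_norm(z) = 0.43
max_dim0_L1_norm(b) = 4.85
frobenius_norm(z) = 0.53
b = z + u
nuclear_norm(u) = 5.69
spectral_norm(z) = 0.53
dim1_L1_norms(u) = [1.26, 6.31]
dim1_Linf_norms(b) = [1.04, 4.5]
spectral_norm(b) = 4.82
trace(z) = -0.35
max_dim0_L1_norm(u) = 5.18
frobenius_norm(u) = 4.95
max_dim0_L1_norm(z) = 0.48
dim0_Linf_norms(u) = [4.53, 1.78]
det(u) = 3.92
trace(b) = 2.08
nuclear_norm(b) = 5.92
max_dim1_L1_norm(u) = 6.31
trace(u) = 2.43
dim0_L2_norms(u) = [4.58, 1.88]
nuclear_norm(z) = 0.53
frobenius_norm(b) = 4.94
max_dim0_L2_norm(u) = 4.58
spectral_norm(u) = 4.88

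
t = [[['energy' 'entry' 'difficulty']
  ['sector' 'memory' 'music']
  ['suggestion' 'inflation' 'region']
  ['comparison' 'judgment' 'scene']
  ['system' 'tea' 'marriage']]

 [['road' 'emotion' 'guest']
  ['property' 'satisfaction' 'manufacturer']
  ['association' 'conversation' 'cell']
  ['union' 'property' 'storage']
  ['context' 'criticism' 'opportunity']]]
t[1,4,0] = 'context'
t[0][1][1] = 'memory'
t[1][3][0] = 'union'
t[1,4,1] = 'criticism'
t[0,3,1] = 'judgment'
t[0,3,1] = 'judgment'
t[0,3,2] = 'scene'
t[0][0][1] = 'entry'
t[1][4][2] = 'opportunity'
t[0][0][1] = 'entry'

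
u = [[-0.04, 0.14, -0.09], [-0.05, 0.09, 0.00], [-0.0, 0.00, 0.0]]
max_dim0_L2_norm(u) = 0.17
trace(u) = 0.05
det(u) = 0.00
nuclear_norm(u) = 0.24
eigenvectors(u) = [[0.86+0.00j, 0.86-0.00j, (0.82+0j)], [0.40+0.32j, 0.40-0.32j, (0.46+0j)], [0.00+0.00j, -0j, (0.34+0j)]]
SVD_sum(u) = [[-0.05, 0.15, -0.07], [-0.03, 0.08, -0.04], [0.0, 0.0, 0.0]] + [[0.01, -0.01, -0.02], [-0.02, 0.01, 0.04], [0.0, 0.00, 0.0]] + [[0.0,0.0,0.0], [0.00,0.00,0.00], [0.00,0.00,0.0]]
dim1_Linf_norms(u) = [0.14, 0.09, 0.0]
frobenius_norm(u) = 0.20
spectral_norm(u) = 0.19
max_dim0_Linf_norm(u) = 0.14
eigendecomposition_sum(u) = [[-0.02+0.04j, (0.07-0.03j), (-0.04-0.06j)], [(-0.03+0.01j), (0.05+0.01j), -0.00-0.04j], [0.00+0.00j, 0j, 0.00+0.00j]] + [[(-0.02-0.04j), 0.07+0.03j, -0.04+0.06j],  [-0.03-0.01j, (0.05-0.01j), -0.00+0.04j],  [0j, 0.00+0.00j, 0.00+0.00j]] + [[0.00+0.00j, 0j, 0j],[0.00+0.00j, 0j, 0j],[0j, 0j, 0j]]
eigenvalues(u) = [(0.02+0.05j), (0.02-0.05j), 0j]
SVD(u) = [[-0.88,-0.48,0.00], [-0.48,0.88,0.0], [0.00,0.00,1.0]] @ diag([0.19309923678708282, 0.05111442802424866, 0.0]) @ [[0.31, -0.86, 0.41],  [-0.48, 0.23, 0.85],  [0.82, 0.46, 0.34]]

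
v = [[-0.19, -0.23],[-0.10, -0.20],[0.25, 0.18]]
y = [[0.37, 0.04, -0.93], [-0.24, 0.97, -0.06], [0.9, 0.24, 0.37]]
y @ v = [[-0.31,-0.26],[-0.07,-0.15],[-0.10,-0.19]]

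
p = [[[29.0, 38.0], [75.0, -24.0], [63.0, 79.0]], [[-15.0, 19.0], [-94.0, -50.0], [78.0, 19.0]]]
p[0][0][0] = 29.0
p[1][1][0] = -94.0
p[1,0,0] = -15.0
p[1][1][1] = -50.0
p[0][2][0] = 63.0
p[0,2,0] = 63.0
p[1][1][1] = -50.0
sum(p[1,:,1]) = -12.0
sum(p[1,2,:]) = 97.0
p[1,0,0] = -15.0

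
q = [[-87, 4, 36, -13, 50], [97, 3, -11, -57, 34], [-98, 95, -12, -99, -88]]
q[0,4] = 50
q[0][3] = -13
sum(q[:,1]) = 102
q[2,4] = -88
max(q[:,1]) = 95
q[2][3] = -99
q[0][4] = 50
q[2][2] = -12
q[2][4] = -88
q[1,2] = -11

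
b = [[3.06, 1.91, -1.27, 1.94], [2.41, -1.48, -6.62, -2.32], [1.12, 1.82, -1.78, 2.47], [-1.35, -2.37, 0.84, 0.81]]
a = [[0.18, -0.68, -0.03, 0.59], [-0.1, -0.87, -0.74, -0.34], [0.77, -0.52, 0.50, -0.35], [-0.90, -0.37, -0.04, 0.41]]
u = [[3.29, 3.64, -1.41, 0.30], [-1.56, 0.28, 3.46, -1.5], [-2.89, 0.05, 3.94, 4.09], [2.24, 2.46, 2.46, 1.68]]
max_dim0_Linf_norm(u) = 4.09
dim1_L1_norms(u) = [8.64, 6.8, 10.97, 8.84]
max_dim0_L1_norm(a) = 2.44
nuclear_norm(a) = 4.04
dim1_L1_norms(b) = [8.18, 12.83, 7.19, 5.37]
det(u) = -166.53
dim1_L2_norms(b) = [4.29, 7.56, 3.72, 2.97]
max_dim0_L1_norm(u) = 11.27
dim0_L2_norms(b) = [4.27, 3.84, 7.02, 3.99]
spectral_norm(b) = 7.91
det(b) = 122.80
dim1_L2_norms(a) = [0.92, 1.2, 1.11, 1.06]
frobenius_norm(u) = 10.17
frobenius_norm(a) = 2.15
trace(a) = 0.22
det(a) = -0.74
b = a @ u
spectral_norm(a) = 1.39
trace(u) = 9.19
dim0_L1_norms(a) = [1.95, 2.44, 1.31, 1.69]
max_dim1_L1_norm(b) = 12.83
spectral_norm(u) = 7.42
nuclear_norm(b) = 16.83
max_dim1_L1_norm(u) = 10.97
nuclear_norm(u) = 17.89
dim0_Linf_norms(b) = [3.06, 2.37, 6.62, 2.47]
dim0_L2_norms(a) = [1.2, 1.28, 0.89, 0.87]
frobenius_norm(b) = 9.91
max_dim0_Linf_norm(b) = 6.62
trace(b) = 0.61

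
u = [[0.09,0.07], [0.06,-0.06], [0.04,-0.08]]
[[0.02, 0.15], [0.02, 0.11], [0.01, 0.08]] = u @ [[0.23, 1.73], [-0.02, -0.14]]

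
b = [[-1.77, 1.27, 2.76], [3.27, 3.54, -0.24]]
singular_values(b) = [4.86, 3.47]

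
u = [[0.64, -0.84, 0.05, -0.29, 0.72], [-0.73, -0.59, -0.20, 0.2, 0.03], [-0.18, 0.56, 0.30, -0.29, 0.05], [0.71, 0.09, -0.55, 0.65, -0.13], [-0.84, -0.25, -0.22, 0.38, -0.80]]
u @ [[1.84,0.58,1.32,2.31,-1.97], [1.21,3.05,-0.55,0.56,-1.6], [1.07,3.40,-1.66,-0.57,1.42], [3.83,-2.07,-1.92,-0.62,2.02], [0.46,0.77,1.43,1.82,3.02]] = [[-0.56, -0.87, 2.81, 2.47, 1.74],[-1.49, -3.29, -0.65, -1.97, 2.59],[-0.42, 3.26, -0.42, -0.00, -0.55],[3.26, -2.63, 0.37, 1.36, -1.4],[-1.0, -3.4, -2.48, -3.65, 0.09]]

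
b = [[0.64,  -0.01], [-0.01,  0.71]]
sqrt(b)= [[0.8, -0.01], [-0.01, 0.84]]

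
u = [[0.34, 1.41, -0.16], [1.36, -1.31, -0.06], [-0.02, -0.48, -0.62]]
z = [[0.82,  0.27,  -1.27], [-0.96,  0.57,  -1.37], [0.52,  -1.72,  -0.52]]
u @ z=[[-1.16,  1.17,  -2.28], [2.34,  -0.28,  0.1], [0.12,  0.79,  1.01]]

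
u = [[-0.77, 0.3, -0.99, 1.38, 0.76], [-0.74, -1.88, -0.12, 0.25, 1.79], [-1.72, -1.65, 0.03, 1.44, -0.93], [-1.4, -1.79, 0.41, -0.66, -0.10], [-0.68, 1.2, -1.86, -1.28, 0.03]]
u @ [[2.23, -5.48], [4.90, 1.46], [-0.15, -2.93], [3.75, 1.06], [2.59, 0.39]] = [[7.04,9.32], [-5.27,2.63], [-8.93,8.09], [-14.69,3.12], [-0.08,9.58]]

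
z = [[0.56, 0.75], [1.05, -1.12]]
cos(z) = [[0.51, 0.16], [0.22, 0.15]]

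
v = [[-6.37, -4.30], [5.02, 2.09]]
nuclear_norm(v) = 10.26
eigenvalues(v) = [(-2.14+1.92j), (-2.14-1.92j)]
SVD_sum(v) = [[-6.63,-3.86], [4.66,2.71]] + [[0.26, -0.44], [0.36, -0.62]]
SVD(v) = [[-0.82, 0.57],[0.57, 0.82]] @ diag([9.373176063508177, 0.8825930446572344]) @ [[0.86, 0.50], [0.5, -0.86]]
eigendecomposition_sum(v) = [[-3.18-1.39j, -2.15-2.39j], [(2.51+2.8j), 1.05+3.32j]] + [[-3.18+1.39j,-2.15+2.39j], [2.51-2.80j,1.04-3.32j]]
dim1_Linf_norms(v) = [6.37, 5.02]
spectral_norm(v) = 9.37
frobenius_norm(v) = 9.41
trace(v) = -4.28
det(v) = 8.27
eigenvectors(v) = [[0.62-0.28j, 0.62+0.28j],  [-0.73+0.00j, (-0.73-0j)]]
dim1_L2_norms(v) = [7.69, 5.44]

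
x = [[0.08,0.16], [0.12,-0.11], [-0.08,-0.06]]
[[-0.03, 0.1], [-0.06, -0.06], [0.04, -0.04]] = x @ [[-0.48, 0.05],[0.04, 0.61]]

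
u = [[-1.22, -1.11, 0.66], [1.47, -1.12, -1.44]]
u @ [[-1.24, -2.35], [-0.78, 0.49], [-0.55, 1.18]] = [[2.02, 3.1],[-0.16, -5.7]]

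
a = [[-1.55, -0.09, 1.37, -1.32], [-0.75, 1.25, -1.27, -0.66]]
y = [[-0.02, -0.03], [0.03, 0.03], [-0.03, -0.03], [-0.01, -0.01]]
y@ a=[[0.05, -0.04, 0.01, 0.05],[-0.07, 0.03, 0.00, -0.06],[0.07, -0.03, -0.0, 0.06],[0.02, -0.01, -0.0, 0.02]]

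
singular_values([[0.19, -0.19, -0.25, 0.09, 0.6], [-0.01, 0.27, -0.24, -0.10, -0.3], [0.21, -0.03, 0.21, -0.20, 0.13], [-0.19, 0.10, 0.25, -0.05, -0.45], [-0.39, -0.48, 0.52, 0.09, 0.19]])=[0.97, 0.89, 0.37, 0.1, 0.0]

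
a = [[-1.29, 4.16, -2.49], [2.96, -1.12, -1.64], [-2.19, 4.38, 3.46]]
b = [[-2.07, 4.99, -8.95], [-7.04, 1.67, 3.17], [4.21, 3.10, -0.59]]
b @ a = [[37.04, -53.4, -34.00],[7.08, -17.27, 25.76],[5.04, 11.46, -17.61]]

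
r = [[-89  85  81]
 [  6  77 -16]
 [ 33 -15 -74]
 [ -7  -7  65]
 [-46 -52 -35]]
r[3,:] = [-7, -7, 65]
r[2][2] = -74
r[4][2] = -35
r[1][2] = -16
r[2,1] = -15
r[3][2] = 65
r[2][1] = -15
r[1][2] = -16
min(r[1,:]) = -16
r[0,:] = [-89, 85, 81]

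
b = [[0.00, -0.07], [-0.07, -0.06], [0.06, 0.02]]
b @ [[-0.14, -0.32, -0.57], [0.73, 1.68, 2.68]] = [[-0.05, -0.12, -0.19], [-0.03, -0.08, -0.12], [0.01, 0.01, 0.02]]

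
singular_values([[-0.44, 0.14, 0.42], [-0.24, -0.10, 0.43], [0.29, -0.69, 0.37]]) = [0.87, 0.77, 0.0]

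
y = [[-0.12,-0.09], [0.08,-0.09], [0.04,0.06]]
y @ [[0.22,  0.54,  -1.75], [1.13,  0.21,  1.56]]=[[-0.13, -0.08, 0.07], [-0.08, 0.02, -0.28], [0.08, 0.03, 0.02]]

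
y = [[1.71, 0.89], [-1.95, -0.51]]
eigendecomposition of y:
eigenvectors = [[(-0.47-0.3j),(-0.47+0.3j)], [0.83+0.00j,0.83-0.00j]]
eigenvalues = [(0.6+0.71j), (0.6-0.71j)]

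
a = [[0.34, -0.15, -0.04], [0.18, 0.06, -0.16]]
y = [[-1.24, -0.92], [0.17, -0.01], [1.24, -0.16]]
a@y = [[-0.5, -0.3], [-0.41, -0.14]]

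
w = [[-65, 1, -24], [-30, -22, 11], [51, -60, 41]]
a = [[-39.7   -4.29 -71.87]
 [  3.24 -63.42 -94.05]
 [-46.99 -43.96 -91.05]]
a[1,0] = 3.24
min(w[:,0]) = -65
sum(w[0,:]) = -88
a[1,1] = -63.42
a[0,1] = -4.29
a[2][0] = -46.99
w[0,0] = -65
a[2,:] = [-46.99, -43.96, -91.05]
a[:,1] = [-4.29, -63.42, -43.96]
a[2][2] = -91.05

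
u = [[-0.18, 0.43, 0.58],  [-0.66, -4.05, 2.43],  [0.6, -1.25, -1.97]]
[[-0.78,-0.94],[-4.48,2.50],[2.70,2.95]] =u @ [[-0.30, 1.26], [0.2, -1.08], [-1.59, -0.43]]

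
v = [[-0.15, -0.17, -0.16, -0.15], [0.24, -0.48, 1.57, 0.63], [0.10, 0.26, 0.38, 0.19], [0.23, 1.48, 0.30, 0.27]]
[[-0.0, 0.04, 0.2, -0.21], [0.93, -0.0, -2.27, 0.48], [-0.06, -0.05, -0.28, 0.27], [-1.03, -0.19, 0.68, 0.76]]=v@ [[0.44, 0.01, -0.79, 0.9], [-0.87, -0.10, 0.87, 0.36], [0.05, 0.05, -0.78, 0.44], [0.52, -0.21, -0.70, -0.41]]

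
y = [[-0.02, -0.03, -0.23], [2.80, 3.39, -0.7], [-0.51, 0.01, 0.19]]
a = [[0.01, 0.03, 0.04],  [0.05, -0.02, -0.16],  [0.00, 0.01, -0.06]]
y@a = [[-0.00, -0.00, 0.02], [0.2, 0.01, -0.39], [-0.00, -0.01, -0.03]]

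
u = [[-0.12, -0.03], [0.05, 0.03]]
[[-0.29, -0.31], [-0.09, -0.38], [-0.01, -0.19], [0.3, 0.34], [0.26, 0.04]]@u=[[0.02, -0.0],[-0.01, -0.01],[-0.01, -0.01],[-0.02, 0.00],[-0.03, -0.01]]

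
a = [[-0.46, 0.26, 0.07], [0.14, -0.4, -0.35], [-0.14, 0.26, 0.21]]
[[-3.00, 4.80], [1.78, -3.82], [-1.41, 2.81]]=a@[[5.84, -8.18], [-0.66, 2.78], [-2.00, 4.47]]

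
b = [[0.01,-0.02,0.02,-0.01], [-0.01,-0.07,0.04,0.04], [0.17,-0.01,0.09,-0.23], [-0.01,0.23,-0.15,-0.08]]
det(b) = -0.000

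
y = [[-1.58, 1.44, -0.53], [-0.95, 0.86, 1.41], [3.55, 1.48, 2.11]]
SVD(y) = [[-0.28, -0.67, 0.69], [0.02, -0.72, -0.70], [0.96, -0.18, 0.21]] @ diag([4.537854827473486, 2.3927202390636078, 1.186955526694647]) @ [[0.84, 0.23, 0.48], [0.46, -0.78, -0.43], [0.28, 0.59, -0.76]]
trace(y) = 1.39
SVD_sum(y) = [[-1.07,-0.29,-0.61], [0.06,0.02,0.04], [3.68,0.99,2.11]] + [[-0.74, 1.25, 0.70], [-0.79, 1.33, 0.74], [-0.20, 0.34, 0.19]] + [[0.22, 0.48, -0.62], [-0.23, -0.49, 0.63], [0.07, 0.15, -0.19]]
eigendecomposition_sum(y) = [[-0.82+0.69j,(0.66+0.29j),(-0.33-0.21j)], [-0.79-0.62j,-0.13+0.66j,0.13-0.34j], [(1.23+0.23j),-0.23-0.80j,(0.06+0.45j)]] + [[(-0.82-0.69j), 0.66-0.29j, (-0.33+0.21j)], [(-0.79+0.62j), (-0.13-0.66j), (0.13+0.34j)], [(1.23-0.23j), (-0.23+0.8j), 0.06-0.45j]] + [[(0.07-0j), 0.12-0.00j, 0.13+0.00j], [(0.64-0j), 1.13-0.00j, (1.16+0j)], [1.10-0.00j, (1.95-0j), 2.00+0.00j]]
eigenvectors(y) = [[0.36-0.43j, 0.36+0.43j, 0.05+0.00j], [0.46+0.24j, 0.46-0.24j, 0.50+0.00j], [(-0.65+0j), -0.65-0.00j, 0.86+0.00j]]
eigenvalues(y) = [(-0.9+1.8j), (-0.9-1.8j), (3.19+0j)]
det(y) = 12.89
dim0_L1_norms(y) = [6.08, 3.78, 4.05]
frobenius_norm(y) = 5.27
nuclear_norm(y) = 8.12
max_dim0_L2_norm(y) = 4.0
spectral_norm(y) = 4.54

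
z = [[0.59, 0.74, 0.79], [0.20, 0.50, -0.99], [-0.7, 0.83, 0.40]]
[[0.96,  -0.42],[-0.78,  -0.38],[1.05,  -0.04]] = z @ [[-0.33,-0.36],[0.51,-0.4],[0.98,0.11]]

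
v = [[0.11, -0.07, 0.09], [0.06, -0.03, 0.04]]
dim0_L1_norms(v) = [0.17, 0.1, 0.13]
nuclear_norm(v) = 0.18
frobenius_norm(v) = 0.18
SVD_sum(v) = [[0.11, -0.07, 0.09], [0.06, -0.03, 0.04]] + [[-0.0, -0.0, 0.00], [0.00, 0.0, -0.0]]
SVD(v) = [[-0.90, -0.44], [-0.44, 0.90]] @ diag([0.1764697061637991, 0.007644789497586607]) @ [[-0.71,0.43,-0.56], [0.7,0.51,-0.49]]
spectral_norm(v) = 0.18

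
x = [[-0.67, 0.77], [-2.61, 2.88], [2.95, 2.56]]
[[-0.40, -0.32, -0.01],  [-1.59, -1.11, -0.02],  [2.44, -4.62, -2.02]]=x@ [[0.73, -0.69, -0.38], [0.11, -1.01, -0.35]]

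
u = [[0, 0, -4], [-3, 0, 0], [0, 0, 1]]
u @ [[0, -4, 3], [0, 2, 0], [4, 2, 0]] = [[-16, -8, 0], [0, 12, -9], [4, 2, 0]]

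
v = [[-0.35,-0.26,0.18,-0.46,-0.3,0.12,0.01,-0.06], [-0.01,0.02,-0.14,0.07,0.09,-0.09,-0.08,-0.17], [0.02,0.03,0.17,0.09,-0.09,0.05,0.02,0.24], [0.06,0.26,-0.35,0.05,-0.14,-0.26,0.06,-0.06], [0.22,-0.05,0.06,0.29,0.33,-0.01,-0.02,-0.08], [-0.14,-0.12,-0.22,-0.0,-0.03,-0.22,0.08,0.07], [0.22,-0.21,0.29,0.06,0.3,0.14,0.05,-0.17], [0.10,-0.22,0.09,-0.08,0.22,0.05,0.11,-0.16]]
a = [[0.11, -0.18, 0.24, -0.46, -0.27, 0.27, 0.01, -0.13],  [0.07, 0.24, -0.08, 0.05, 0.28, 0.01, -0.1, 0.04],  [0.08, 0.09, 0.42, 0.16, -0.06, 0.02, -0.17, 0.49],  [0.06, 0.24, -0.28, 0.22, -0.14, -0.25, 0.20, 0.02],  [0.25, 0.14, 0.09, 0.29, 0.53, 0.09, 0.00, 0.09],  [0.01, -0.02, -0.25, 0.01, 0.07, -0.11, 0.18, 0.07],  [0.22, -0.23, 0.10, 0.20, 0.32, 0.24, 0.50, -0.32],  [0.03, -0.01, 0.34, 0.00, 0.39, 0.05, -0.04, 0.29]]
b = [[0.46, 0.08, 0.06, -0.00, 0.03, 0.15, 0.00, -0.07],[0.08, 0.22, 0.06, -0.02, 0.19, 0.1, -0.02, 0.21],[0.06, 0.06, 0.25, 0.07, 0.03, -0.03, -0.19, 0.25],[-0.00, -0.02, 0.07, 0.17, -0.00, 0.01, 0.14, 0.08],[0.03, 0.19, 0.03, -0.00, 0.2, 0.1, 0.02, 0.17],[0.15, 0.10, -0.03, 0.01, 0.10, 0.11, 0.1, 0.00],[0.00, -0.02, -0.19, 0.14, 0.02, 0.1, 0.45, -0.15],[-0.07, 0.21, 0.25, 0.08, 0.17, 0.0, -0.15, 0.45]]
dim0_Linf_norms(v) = [0.35, 0.26, 0.35, 0.46, 0.33, 0.26, 0.11, 0.24]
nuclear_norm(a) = 4.00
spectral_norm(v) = 0.91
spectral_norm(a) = 1.03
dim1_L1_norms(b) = [0.85, 0.9, 0.94, 0.49, 0.74, 0.6, 1.07, 1.38]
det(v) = 0.00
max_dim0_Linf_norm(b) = 0.46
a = b + v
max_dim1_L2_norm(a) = 0.81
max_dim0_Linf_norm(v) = 0.46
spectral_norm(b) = 0.88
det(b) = 0.00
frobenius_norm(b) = 1.22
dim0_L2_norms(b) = [0.5, 0.39, 0.42, 0.25, 0.34, 0.26, 0.54, 0.61]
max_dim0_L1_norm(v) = 1.5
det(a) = 0.00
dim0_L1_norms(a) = [0.83, 1.15, 1.8, 1.39, 2.06, 1.04, 1.2, 1.45]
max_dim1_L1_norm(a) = 2.13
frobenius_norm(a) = 1.75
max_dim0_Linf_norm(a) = 0.53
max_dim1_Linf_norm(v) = 0.46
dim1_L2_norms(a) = [0.69, 0.4, 0.7, 0.56, 0.69, 0.34, 0.81, 0.6]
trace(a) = 2.20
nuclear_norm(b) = 2.32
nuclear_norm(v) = 2.83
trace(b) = 2.31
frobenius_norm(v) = 1.38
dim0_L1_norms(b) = [0.85, 0.9, 0.94, 0.49, 0.74, 0.6, 1.07, 1.38]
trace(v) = -0.11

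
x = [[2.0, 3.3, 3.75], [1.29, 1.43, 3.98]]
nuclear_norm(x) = 8.09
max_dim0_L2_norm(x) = 5.47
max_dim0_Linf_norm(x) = 3.98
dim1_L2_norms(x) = [5.38, 4.42]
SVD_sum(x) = [[1.84, 2.69, 4.21], [1.49, 2.18, 3.41]] + [[0.16,0.61,-0.46],  [-0.20,-0.75,0.57]]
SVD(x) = [[-0.78, -0.63],  [-0.63, 0.78]] @ diag([6.853234270619029, 1.2389834672072346]) @ [[-0.35, -0.51, -0.79], [-0.21, -0.78, 0.59]]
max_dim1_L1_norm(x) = 9.05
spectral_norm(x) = 6.85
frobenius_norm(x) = 6.96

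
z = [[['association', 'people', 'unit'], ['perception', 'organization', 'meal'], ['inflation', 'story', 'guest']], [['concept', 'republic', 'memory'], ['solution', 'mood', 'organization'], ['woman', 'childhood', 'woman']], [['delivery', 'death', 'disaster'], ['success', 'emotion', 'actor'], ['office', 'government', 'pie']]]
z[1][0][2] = 'memory'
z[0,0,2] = 'unit'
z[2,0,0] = 'delivery'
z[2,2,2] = 'pie'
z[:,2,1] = ['story', 'childhood', 'government']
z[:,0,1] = ['people', 'republic', 'death']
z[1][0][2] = 'memory'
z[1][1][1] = 'mood'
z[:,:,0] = [['association', 'perception', 'inflation'], ['concept', 'solution', 'woman'], ['delivery', 'success', 'office']]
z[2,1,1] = 'emotion'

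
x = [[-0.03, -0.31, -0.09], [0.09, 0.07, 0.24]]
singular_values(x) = [0.37, 0.2]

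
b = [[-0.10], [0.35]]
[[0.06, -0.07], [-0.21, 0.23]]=b @ [[-0.61, 0.67]]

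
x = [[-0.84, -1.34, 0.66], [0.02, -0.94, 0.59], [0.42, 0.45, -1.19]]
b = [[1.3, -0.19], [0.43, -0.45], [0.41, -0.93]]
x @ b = [[-1.40, 0.15], [-0.14, -0.13], [0.25, 0.82]]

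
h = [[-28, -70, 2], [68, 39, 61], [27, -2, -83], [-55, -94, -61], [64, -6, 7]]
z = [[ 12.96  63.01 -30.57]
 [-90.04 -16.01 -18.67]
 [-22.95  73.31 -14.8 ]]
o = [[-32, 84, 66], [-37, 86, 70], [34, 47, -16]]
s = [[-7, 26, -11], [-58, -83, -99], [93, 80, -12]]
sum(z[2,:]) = 35.56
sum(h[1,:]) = 168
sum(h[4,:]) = 65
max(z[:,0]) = 12.96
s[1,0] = -58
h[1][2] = 61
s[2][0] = 93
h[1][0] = 68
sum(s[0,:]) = 8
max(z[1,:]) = -16.01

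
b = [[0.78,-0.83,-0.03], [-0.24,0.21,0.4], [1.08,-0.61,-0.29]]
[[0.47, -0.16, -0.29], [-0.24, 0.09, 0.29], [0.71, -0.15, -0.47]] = b@[[0.6, 0.0, -0.23], [0.00, 0.19, 0.12], [-0.23, 0.12, 0.52]]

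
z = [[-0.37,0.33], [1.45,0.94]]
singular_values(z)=[1.73, 0.48]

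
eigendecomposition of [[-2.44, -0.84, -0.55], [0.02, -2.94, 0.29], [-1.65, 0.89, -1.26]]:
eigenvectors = [[0.33+0.00j, (-0.65+0j), (-0.65-0j)],[(-0.11+0j), (-0.15+0.48j), (-0.15-0.48j)],[-0.94+0.00j, -0.47-0.33j, (-0.47+0.33j)]]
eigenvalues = [(-0.58+0j), (-3.03+0.34j), (-3.03-0.34j)]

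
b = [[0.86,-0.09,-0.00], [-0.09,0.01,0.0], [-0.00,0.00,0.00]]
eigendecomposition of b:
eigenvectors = [[0.99,0.1,0.0], [-0.10,0.99,0.00], [0.00,0.00,1.00]]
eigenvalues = [0.87, 0.0, 0.0]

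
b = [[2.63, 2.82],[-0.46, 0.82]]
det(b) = 3.454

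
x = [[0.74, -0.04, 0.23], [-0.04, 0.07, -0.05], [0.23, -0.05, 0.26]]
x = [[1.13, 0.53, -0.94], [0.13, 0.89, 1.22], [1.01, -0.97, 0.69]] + [[-0.39, -0.57, 1.17], [-0.17, -0.82, -1.27], [-0.78, 0.92, -0.43]]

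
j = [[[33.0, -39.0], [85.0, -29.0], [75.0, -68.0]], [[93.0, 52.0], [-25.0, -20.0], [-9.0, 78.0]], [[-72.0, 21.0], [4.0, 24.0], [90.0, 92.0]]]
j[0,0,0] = 33.0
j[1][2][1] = 78.0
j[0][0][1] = -39.0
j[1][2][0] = -9.0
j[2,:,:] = [[-72.0, 21.0], [4.0, 24.0], [90.0, 92.0]]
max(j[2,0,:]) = 21.0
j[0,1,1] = -29.0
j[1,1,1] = -20.0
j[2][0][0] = -72.0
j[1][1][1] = -20.0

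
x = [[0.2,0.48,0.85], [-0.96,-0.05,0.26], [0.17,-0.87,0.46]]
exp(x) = [[1.21,0.05,1.2], [-0.95,0.73,-0.18], [0.72,-0.97,1.70]]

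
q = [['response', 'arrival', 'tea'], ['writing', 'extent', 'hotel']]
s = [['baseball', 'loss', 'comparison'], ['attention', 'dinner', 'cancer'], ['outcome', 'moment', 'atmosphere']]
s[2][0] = 'outcome'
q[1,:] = ['writing', 'extent', 'hotel']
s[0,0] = 'baseball'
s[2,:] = ['outcome', 'moment', 'atmosphere']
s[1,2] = 'cancer'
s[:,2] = ['comparison', 'cancer', 'atmosphere']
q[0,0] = 'response'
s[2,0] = 'outcome'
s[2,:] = ['outcome', 'moment', 'atmosphere']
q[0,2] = 'tea'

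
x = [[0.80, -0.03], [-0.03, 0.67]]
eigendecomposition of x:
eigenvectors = [[0.98, 0.21],  [-0.21, 0.98]]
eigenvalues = [0.81, 0.66]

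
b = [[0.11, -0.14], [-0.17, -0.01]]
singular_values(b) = [0.22, 0.11]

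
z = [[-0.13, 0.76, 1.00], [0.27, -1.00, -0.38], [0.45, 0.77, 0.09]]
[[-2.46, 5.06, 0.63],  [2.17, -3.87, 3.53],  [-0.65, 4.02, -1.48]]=z@ [[1.16, 2.41, 3.20], [-1.38, 3.49, -4.30], [-1.26, 2.72, 4.31]]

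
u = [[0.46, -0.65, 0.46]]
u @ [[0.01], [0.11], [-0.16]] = [[-0.14]]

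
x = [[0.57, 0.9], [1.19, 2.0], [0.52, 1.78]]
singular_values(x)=[3.14, 0.39]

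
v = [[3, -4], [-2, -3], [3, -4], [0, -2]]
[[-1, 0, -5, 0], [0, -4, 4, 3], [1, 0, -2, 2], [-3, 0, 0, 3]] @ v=[[-18, 24], [20, -10], [-3, 0], [-9, 6]]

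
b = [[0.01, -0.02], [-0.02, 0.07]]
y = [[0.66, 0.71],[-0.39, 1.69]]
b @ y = [[0.01, -0.03], [-0.04, 0.10]]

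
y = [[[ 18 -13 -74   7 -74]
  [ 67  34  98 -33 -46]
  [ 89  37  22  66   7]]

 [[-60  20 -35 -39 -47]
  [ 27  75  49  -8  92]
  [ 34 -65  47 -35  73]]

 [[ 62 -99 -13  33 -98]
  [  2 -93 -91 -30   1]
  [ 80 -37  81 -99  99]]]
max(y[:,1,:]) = 98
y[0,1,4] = -46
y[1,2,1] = -65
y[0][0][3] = 7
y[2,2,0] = 80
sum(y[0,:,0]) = 174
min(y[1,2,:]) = -65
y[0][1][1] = 34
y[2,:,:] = [[62, -99, -13, 33, -98], [2, -93, -91, -30, 1], [80, -37, 81, -99, 99]]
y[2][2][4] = 99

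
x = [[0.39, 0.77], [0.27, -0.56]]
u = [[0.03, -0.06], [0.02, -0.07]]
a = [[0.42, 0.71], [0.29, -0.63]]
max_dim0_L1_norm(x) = 1.33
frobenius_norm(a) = 1.08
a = x + u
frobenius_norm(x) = 1.06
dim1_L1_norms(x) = [1.16, 0.83]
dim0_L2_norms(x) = [0.47, 0.95]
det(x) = -0.43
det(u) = -0.00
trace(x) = -0.17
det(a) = -0.47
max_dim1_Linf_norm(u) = 0.07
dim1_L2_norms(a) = [0.82, 0.69]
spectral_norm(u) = 0.10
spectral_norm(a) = 0.96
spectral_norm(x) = 0.97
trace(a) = -0.21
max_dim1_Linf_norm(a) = 0.71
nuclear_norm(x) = 1.41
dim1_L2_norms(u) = [0.07, 0.07]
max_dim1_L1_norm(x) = 1.16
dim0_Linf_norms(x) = [0.39, 0.77]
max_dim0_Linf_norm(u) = 0.07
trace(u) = -0.04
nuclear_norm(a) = 1.45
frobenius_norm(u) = 0.10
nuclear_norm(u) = 0.11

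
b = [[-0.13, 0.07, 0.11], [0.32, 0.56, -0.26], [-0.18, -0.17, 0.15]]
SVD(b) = [[-0.07, -0.90, -0.42],  [0.92, -0.22, 0.31],  [-0.37, -0.36, 0.85]] @ diag([0.7507576203926623, 0.19406668492836973, 0.0010569878240421337]) @ [[0.5, 0.77, -0.41], [0.58, -0.64, -0.5], [0.64, -0.01, 0.76]]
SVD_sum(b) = [[-0.03,-0.04,0.02], [0.34,0.53,-0.28], [-0.14,-0.22,0.11]] + [[-0.10, 0.11, 0.09], [-0.02, 0.03, 0.02], [-0.04, 0.05, 0.04]] + [[-0.00, 0.00, -0.00], [0.00, -0.0, 0.00], [0.00, -0.0, 0.0]]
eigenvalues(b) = [0.66, -0.09, 0.0]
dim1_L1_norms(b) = [0.31, 1.14, 0.5]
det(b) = -0.00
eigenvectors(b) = [[-0.04, -0.85, 0.64],[-0.94, 0.22, -0.01],[0.33, -0.48, 0.77]]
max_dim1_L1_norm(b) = 1.14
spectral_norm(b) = 0.75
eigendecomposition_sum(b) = [[0.01, 0.02, -0.01], [0.28, 0.57, -0.23], [-0.1, -0.20, 0.08]] + [[-0.14, 0.05, 0.12], [0.04, -0.01, -0.03], [-0.08, 0.03, 0.07]] + [[-0.00, 0.0, 0.00],  [0.0, -0.00, -0.0],  [-0.00, 0.00, 0.0]]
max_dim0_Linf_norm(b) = 0.56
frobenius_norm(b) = 0.78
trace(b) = 0.58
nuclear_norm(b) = 0.95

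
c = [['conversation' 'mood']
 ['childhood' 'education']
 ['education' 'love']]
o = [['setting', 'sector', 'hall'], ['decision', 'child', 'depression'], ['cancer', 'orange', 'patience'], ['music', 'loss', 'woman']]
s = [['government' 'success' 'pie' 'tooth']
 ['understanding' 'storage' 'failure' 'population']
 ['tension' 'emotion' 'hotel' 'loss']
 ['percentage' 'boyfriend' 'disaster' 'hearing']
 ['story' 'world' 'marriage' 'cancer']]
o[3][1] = 'loss'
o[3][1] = 'loss'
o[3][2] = 'woman'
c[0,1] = 'mood'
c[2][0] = 'education'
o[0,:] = ['setting', 'sector', 'hall']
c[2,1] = 'love'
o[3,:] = ['music', 'loss', 'woman']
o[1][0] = 'decision'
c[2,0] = 'education'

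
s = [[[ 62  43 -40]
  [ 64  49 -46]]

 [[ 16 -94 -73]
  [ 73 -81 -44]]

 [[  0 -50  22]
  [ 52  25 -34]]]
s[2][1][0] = 52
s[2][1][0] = 52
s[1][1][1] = -81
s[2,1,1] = 25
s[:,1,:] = [[64, 49, -46], [73, -81, -44], [52, 25, -34]]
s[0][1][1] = 49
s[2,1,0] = 52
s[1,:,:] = [[16, -94, -73], [73, -81, -44]]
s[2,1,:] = [52, 25, -34]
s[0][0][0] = 62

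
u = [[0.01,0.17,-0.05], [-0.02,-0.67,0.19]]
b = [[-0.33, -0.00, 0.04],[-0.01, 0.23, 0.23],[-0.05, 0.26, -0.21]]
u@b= [[-0.0, 0.03, 0.05],  [0.0, -0.1, -0.19]]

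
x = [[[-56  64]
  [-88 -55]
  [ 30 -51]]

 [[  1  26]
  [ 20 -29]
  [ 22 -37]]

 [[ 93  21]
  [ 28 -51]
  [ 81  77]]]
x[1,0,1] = 26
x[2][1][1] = -51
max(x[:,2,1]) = 77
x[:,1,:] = [[-88, -55], [20, -29], [28, -51]]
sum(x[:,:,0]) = 131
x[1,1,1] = -29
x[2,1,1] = -51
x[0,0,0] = -56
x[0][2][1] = -51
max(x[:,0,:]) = 93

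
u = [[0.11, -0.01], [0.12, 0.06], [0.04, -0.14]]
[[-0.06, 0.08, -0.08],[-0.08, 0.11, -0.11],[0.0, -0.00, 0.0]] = u@[[-0.57, 0.79, -0.76], [-0.17, 0.24, -0.23]]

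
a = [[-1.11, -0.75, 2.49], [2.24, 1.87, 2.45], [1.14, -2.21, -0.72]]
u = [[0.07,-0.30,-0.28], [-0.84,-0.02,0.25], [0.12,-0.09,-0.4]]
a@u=[[0.85, 0.12, -0.87], [-1.12, -0.93, -1.14], [1.85, -0.23, -0.58]]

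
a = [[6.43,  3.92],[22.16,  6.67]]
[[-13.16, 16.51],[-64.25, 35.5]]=a @ [[-3.73, 0.66], [2.76, 3.13]]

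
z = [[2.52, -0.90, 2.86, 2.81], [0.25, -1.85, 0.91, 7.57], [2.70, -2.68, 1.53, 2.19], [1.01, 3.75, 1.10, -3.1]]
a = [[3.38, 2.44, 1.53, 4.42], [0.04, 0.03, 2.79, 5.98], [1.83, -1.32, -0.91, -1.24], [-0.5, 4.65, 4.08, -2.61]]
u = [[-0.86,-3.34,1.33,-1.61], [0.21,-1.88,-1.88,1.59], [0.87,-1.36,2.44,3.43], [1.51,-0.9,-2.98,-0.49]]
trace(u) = -0.79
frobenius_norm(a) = 11.64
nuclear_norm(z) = 18.26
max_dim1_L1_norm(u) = 8.1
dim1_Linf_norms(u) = [3.34, 1.88, 3.43, 2.98]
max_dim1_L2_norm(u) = 4.51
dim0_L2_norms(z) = [3.84, 5.05, 3.54, 8.92]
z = u + a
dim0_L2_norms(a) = [3.88, 5.41, 5.25, 7.98]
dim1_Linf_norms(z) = [2.86, 7.57, 2.7, 3.75]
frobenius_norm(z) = 11.51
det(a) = -272.24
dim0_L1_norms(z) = [6.48, 9.18, 6.4, 15.67]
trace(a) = -0.11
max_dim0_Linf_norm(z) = 7.57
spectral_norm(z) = 10.07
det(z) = 71.97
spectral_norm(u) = 4.94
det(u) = -93.24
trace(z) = -0.90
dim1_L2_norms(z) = [4.82, 7.85, 4.65, 5.09]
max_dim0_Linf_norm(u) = 3.43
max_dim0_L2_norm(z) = 8.92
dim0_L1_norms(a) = [5.75, 8.44, 9.31, 14.25]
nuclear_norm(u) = 14.18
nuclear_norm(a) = 20.33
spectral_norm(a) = 8.60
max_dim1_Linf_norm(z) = 7.57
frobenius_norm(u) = 7.64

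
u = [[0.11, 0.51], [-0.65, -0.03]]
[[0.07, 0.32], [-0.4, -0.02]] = u@[[0.62, 0.00],[0.0, 0.62]]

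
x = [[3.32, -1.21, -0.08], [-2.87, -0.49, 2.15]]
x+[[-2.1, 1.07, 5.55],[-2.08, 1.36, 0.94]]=[[1.22, -0.14, 5.47],[-4.95, 0.87, 3.09]]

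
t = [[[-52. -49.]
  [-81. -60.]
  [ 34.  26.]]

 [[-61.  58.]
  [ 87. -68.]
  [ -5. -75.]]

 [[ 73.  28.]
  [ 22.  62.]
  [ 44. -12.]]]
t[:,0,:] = [[-52.0, -49.0], [-61.0, 58.0], [73.0, 28.0]]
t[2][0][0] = 73.0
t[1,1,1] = -68.0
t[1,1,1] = -68.0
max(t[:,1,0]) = 87.0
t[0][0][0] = -52.0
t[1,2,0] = -5.0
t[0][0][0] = -52.0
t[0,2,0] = 34.0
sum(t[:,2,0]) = 73.0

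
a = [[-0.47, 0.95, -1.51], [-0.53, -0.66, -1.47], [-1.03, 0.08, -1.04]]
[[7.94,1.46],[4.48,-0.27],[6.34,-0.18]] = a @ [[-3.02, 0.84], [2.19, 1.03], [-2.94, -0.58]]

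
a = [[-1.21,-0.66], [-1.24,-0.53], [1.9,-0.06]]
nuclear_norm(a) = 3.28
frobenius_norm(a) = 2.71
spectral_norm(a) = 2.63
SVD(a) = [[-0.5, -0.59], [-0.5, -0.39], [0.7, -0.7]] @ diag([2.6273369337807084, 0.6549050590671776]) @ [[0.98, 0.21],[-0.21, 0.98]]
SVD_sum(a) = [[-1.29,-0.28], [-1.29,-0.28], [1.80,0.39]] + [[0.08, -0.38],[0.05, -0.25],[0.1, -0.45]]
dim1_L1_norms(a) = [1.87, 1.77, 1.96]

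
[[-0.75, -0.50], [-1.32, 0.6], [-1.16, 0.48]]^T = [[-0.75, -1.32, -1.16], [-0.50, 0.60, 0.48]]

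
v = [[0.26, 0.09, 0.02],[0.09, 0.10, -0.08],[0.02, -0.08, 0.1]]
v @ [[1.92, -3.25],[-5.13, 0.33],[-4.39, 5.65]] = [[-0.05, -0.70], [0.01, -0.71], [0.01, 0.47]]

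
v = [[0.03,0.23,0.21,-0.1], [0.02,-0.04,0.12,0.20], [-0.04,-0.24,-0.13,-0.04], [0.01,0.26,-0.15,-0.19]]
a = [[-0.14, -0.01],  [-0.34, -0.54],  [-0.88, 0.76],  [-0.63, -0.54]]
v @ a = [[-0.20, 0.09], [-0.22, 0.0], [0.23, 0.05], [0.16, -0.15]]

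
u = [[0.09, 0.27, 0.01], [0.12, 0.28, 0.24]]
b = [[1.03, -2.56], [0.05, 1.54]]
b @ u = [[-0.21, -0.44, -0.60], [0.19, 0.44, 0.37]]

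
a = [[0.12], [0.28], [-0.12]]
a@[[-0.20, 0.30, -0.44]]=[[-0.02, 0.04, -0.05], [-0.06, 0.08, -0.12], [0.02, -0.04, 0.05]]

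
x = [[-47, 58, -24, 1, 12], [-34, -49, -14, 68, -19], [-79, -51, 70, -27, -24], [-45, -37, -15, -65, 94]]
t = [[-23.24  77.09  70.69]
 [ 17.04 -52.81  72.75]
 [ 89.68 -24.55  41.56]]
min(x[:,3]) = -65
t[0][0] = -23.24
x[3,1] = -37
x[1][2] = -14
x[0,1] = 58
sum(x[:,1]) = -79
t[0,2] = 70.69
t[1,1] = -52.81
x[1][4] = -19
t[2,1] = -24.55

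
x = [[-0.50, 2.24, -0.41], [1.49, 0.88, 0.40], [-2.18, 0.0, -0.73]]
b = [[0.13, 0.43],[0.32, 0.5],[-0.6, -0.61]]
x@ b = [[0.90, 1.16], [0.24, 0.84], [0.15, -0.49]]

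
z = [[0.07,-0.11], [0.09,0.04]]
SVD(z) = [[-0.97, -0.24], [-0.24, 0.97]] @ diag([0.13215487848245322, 0.09609936572781332]) @ [[-0.68, 0.74], [0.74, 0.68]]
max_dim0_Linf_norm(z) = 0.11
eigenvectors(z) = [[(0.74+0j), (0.74-0j)], [0.10-0.66j, (0.1+0.66j)]]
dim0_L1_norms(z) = [0.16, 0.15]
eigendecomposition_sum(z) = [[0.03+0.04j, -0.06+0.03j],[0.04-0.03j, 0.02+0.05j]] + [[0.03-0.04j, (-0.06-0.03j)], [(0.04+0.03j), (0.02-0.05j)]]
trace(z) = 0.11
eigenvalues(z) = [(0.06+0.1j), (0.06-0.1j)]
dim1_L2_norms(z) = [0.13, 0.1]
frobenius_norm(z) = 0.16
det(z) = 0.01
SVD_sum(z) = [[0.09, -0.09], [0.02, -0.02]] + [[-0.02, -0.02],  [0.07, 0.06]]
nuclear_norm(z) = 0.23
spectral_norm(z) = 0.13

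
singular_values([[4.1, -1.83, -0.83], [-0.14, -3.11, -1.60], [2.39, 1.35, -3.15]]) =[5.55, 3.69, 2.48]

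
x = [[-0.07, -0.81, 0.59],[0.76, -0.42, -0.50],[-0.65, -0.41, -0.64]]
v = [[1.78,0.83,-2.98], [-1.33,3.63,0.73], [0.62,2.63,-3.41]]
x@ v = [[1.32, -1.45, -2.39],[1.60, -2.21, -0.87],[-1.01, -3.71, 3.82]]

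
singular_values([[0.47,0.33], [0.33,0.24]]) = [0.7, 0.01]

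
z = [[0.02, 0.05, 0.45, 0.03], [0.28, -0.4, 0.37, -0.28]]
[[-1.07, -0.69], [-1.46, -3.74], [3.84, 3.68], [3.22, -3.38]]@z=[[-0.21, 0.22, -0.74, 0.16], [-1.08, 1.42, -2.04, 1.0], [1.11, -1.28, 3.09, -0.92], [-0.88, 1.51, 0.2, 1.04]]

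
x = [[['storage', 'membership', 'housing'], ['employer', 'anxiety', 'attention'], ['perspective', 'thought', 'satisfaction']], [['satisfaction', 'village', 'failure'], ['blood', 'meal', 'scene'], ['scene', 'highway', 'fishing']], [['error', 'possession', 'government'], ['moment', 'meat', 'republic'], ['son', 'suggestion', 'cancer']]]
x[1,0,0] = 'satisfaction'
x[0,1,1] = 'anxiety'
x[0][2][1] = 'thought'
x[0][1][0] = 'employer'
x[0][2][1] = 'thought'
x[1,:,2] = ['failure', 'scene', 'fishing']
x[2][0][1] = 'possession'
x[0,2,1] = 'thought'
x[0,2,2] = 'satisfaction'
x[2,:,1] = ['possession', 'meat', 'suggestion']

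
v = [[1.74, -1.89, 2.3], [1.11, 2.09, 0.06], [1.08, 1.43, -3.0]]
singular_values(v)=[4.57, 2.41, 1.73]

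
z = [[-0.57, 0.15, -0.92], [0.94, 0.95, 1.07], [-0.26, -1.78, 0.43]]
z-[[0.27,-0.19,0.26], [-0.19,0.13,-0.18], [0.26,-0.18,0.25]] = [[-0.84, 0.34, -1.18], [1.13, 0.82, 1.25], [-0.52, -1.6, 0.18]]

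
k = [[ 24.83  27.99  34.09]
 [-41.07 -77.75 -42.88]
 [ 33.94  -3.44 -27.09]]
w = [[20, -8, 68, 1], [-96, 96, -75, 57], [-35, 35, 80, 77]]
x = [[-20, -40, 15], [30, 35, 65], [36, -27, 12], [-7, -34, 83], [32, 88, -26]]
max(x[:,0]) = 36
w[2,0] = -35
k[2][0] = 33.94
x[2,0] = 36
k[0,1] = 27.99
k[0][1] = 27.99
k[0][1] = 27.99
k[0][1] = 27.99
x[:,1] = [-40, 35, -27, -34, 88]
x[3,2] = 83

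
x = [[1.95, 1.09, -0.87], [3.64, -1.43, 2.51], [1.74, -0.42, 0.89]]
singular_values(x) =[5.12, 2.25, 0.0]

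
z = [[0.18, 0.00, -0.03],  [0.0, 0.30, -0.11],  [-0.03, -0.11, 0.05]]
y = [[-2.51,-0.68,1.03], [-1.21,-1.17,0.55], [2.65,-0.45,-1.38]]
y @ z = [[-0.48, -0.32, 0.20], [-0.23, -0.41, 0.19], [0.52, 0.02, -0.1]]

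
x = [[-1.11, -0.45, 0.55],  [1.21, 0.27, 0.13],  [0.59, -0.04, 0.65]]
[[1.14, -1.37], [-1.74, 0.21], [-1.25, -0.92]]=x@[[-1.10,0.07],[-1.04,1.15],[-0.99,-1.41]]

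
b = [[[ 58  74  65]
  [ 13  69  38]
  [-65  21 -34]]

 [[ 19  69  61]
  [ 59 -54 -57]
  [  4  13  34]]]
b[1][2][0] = 4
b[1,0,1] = 69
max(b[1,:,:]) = 69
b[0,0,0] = 58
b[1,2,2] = 34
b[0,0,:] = [58, 74, 65]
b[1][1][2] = -57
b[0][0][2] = 65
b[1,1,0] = 59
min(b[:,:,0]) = -65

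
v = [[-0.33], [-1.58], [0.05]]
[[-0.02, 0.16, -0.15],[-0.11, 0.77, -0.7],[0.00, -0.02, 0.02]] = v@[[0.07,-0.49,0.44]]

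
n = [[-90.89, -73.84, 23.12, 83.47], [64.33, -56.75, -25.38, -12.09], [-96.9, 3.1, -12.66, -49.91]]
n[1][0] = 64.33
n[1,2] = -25.38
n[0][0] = -90.89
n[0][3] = 83.47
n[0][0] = -90.89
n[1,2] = -25.38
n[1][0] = 64.33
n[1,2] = -25.38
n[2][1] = 3.1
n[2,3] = -49.91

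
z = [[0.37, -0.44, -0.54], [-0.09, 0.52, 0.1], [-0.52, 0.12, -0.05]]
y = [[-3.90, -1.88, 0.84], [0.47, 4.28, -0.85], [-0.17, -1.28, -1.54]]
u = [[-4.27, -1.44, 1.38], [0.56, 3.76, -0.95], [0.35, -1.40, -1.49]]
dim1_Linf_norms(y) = [3.9, 4.28, 1.54]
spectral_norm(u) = 5.34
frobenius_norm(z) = 1.09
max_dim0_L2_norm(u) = 4.32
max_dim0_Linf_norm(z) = 0.54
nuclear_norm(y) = 10.27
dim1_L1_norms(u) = [7.09, 5.27, 3.24]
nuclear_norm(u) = 10.14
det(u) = 25.98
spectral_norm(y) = 5.53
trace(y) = -1.16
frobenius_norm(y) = 6.54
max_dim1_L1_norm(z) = 1.35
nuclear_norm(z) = 1.70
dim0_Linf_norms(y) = [3.9, 4.28, 1.54]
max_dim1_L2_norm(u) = 4.71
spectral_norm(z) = 0.95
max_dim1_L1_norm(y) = 6.62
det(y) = 28.42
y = u + z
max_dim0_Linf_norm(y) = 4.28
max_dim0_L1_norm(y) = 7.44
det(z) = -0.13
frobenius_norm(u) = 6.47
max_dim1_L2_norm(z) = 0.79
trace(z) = 0.84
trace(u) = -2.00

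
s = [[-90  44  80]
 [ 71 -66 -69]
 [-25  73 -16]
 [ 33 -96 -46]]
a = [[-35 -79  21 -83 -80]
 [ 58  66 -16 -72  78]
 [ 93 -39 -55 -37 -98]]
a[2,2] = -55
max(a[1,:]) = 78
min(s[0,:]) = -90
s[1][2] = -69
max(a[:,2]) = 21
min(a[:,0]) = -35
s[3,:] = [33, -96, -46]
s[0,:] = [-90, 44, 80]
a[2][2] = -55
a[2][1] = -39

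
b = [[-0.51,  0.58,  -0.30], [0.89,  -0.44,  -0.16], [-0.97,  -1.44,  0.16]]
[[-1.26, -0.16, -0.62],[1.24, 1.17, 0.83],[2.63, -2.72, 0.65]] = b@ [[0.31, 1.57, 0.48], [-2.07, 0.76, -0.81], [-0.34, -0.65, -0.30]]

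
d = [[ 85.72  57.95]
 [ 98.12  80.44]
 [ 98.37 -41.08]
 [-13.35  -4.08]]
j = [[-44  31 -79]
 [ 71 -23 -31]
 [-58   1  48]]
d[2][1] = -41.08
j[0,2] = -79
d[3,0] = -13.35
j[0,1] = 31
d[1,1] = 80.44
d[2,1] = -41.08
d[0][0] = 85.72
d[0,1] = 57.95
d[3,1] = -4.08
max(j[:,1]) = 31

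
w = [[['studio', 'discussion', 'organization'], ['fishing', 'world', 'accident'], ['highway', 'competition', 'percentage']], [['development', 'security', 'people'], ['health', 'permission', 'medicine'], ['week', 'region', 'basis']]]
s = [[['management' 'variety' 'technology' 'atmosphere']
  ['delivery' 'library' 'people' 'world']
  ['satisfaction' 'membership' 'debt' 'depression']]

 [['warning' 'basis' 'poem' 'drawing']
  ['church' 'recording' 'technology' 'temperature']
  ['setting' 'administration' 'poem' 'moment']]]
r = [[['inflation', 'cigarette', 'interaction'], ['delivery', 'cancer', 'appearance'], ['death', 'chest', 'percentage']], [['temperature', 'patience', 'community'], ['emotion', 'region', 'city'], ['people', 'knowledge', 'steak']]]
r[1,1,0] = 'emotion'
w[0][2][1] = 'competition'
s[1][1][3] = 'temperature'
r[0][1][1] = 'cancer'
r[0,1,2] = 'appearance'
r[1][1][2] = 'city'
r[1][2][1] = 'knowledge'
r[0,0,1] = 'cigarette'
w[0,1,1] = 'world'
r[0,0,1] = 'cigarette'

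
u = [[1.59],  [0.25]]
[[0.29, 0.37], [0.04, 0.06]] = u @ [[0.18, 0.23]]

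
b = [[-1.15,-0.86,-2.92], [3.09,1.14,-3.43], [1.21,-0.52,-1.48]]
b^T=[[-1.15, 3.09, 1.21], [-0.86, 1.14, -0.52], [-2.92, -3.43, -1.48]]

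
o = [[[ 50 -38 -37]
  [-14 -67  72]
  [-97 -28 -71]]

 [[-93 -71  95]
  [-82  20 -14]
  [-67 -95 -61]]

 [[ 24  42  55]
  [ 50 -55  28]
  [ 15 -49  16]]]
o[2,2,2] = 16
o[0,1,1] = -67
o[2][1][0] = 50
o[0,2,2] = -71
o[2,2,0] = 15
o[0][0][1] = -38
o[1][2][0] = -67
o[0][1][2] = 72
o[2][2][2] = 16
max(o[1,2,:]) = -61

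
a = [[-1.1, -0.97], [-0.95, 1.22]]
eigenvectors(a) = [[-0.94,0.34], [-0.34,-0.94]]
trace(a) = 0.12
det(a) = -2.26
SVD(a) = [[-0.42, 0.91], [0.91, 0.42]] @ diag([1.5665500432804789, 1.444894792674515]) @ [[-0.26, 0.97], [-0.97, -0.26]]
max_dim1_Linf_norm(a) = 1.22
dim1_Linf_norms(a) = [1.1, 1.22]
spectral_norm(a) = 1.57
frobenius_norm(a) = 2.13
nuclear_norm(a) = 3.01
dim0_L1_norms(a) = [2.05, 2.19]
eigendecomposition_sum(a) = [[-1.28,-0.47], [-0.46,-0.17]] + [[0.18,-0.5], [-0.49,1.39]]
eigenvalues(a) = [-1.45, 1.57]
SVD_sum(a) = [[0.17, -0.63], [-0.37, 1.38]] + [[-1.27, -0.34], [-0.58, -0.16]]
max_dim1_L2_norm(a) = 1.55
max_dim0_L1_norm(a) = 2.19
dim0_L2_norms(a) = [1.45, 1.56]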